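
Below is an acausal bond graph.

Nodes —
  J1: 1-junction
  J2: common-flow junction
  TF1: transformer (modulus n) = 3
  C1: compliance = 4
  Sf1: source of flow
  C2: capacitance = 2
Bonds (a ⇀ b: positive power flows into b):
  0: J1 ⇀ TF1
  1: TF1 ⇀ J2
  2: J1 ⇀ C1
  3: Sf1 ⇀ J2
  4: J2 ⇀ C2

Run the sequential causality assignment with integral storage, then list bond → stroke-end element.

b3 stroke→Sf1  (Sf1 (Sf) sets flow on bond)
b1 stroke→J2  (J2 flow already set via bond 3)
b4 stroke→J2  (common-f at J2 fixed by 3)
b0 stroke→TF1  (through TF1, causality passes straight; one stroke at TF1)
b2 stroke→J1  (1-jn J1 has f-setter on 0)

#0 stroke at TF1
#1 stroke at J2
#2 stroke at J1
#3 stroke at Sf1
#4 stroke at J2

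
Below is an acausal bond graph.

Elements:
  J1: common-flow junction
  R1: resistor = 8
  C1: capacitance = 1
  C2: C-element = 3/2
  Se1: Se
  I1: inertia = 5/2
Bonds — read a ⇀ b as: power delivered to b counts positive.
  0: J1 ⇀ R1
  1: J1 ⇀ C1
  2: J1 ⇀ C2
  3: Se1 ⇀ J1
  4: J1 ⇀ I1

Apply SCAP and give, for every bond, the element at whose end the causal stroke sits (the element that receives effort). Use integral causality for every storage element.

#3 stroke→J1  (Se1: effort source, stroke at far end)
#1 stroke→J1  (prefer integral on C1)
#2 stroke→J1  (prefer integral on C2)
#4 stroke→I1  (I1 integral (f out))
#0 stroke→J1  (common-f at J1 fixed by 4)

β0 stroke at J1
β1 stroke at J1
β2 stroke at J1
β3 stroke at J1
β4 stroke at I1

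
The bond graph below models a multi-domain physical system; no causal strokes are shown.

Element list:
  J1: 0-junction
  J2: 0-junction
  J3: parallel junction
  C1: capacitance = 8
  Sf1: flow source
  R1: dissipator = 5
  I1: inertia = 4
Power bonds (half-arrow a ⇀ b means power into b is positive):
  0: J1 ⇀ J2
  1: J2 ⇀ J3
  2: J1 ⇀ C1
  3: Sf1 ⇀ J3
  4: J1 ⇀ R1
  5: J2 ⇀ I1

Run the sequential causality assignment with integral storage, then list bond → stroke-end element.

#3 stroke→Sf1  (Sf1: flow source, stroke at near end)
#1 stroke→J3  (closing 0-jn rule on J3)
#2 stroke→J1  (prefer integral on C1)
#0 stroke→J2  (common-e at J1 fixed by 2)
#4 stroke→R1  (J1: bond 2 brought effort, rest push out)
#5 stroke→I1  (J2 effort already set via bond 0)

β0 stroke→J2
β1 stroke→J3
β2 stroke→J1
β3 stroke→Sf1
β4 stroke→R1
β5 stroke→I1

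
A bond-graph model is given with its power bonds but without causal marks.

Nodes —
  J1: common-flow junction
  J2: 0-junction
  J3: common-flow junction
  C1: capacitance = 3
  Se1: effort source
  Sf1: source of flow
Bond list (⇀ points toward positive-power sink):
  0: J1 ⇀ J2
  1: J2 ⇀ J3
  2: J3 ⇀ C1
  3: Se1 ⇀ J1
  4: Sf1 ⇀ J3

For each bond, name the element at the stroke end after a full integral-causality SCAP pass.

bond 3 stroke at J1  (Se1 fixes effort; stroke away)
bond 4 stroke at Sf1  (Sf1 fixes flow; stroke at Sf1)
bond 0 stroke at J2  (closing 1-jn rule on J1)
bond 1 stroke at J3  (0-jn J2 has e-setter on 0)
bond 2 stroke at J3  (J3 flow already set via bond 4)

b0 →J2
b1 →J3
b2 →J3
b3 →J1
b4 →Sf1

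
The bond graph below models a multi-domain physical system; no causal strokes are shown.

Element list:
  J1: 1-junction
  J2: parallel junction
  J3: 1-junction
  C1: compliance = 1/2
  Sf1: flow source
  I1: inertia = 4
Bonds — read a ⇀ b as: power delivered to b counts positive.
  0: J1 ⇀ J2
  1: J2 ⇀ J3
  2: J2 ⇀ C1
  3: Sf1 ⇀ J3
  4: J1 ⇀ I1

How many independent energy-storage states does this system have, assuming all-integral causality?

bond 3 |Sf1  (source Sf1 imposes f)
bond 1 |J3  (J3: bond 3 brought flow, rest push out)
bond 2 |J2  (C1: C, integral causality)
bond 0 |J1  (common-e at J2 fixed by 2)
bond 4 |I1  (closing 1-jn rule on J1)

2  (C1, I1 all integral)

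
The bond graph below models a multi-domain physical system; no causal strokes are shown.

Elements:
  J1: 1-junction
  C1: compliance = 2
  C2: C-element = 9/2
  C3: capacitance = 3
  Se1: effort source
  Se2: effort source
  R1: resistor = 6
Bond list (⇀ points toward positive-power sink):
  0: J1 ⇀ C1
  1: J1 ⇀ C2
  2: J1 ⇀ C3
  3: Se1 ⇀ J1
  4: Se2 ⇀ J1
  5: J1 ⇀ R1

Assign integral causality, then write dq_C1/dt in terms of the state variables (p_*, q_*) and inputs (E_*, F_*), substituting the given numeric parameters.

dq_C1/dt = E_Se1/6 + E_Se2/6 - q_C1/12 - q_C2/27 - q_C3/18

#3 stroke at J1  (Se1: effort source, stroke at far end)
#4 stroke at J1  (Se2 fixes effort; stroke away)
#0 stroke at J1  (prefer integral on C1)
#1 stroke at J1  (C2 outputs effort q/C2)
#2 stroke at J1  (prefer integral on C3)
#5 stroke at R1  (only one flow-in slot at J1)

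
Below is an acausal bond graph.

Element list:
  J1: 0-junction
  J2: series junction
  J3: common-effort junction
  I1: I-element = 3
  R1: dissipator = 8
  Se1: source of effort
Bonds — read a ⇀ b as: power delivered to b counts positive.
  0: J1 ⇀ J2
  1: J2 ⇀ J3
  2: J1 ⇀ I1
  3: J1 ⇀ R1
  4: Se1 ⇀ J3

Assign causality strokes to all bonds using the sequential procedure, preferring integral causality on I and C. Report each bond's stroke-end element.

β4 stroke→J3  (Se1 (Se) sets effort on bond)
β1 stroke→J2  (J3: bond 4 brought effort, rest push out)
β0 stroke→J1  (J2: last free bond brings flow in)
β2 stroke→I1  (0-jn J1 has e-setter on 0)
β3 stroke→R1  (common-e at J1 fixed by 0)

b0 |J1
b1 |J2
b2 |I1
b3 |R1
b4 |J3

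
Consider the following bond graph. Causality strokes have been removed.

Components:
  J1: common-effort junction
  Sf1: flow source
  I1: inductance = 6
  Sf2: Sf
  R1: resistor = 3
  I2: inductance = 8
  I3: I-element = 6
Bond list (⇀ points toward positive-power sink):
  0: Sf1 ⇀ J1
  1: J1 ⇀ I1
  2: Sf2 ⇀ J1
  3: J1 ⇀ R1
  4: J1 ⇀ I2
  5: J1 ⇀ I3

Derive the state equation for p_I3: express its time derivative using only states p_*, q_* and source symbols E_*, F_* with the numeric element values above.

b0 stroke→Sf1  (Sf1 (Sf) sets flow on bond)
b2 stroke→Sf2  (Sf2: flow source, stroke at near end)
b1 stroke→I1  (I1 outputs flow p/I1)
b4 stroke→I2  (I2 integral (f out))
b5 stroke→I3  (I3: I, integral causality)
b3 stroke→J1  (only one effort-in slot at J1)

dp_I3/dt = 3*F_Sf1 + 3*F_Sf2 - p_I1/2 - 3*p_I2/8 - p_I3/2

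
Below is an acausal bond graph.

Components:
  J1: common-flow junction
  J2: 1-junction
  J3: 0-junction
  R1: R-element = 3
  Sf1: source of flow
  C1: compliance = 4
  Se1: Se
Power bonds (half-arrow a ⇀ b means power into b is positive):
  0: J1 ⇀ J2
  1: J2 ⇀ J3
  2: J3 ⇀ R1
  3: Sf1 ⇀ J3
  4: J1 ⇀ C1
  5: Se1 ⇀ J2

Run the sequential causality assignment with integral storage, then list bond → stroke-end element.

b3 |Sf1  (source Sf1 imposes f)
b5 |J2  (source Se1 imposes e)
b4 |J1  (prefer integral on C1)
b0 |J2  (J1 needs exactly one f-in)
b1 |J3  (J2: last free bond brings flow in)
b2 |R1  (common-e at J3 fixed by 1)

β0 stroke→J2
β1 stroke→J3
β2 stroke→R1
β3 stroke→Sf1
β4 stroke→J1
β5 stroke→J2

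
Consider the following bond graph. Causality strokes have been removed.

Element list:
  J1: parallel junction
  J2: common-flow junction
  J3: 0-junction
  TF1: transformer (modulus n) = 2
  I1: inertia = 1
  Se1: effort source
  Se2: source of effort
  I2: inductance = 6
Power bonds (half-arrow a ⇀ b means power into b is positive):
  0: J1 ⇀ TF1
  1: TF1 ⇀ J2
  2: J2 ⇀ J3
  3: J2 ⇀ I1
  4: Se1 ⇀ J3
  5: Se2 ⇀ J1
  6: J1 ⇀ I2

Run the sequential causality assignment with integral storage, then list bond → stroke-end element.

bond 4 →J3  (Se1 fixes effort; stroke away)
bond 5 →J1  (source Se2 imposes e)
bond 0 →TF1  (J1 effort already set via bond 5)
bond 6 →I2  (0-jn J1 has e-setter on 5)
bond 2 →J2  (common-e at J3 fixed by 4)
bond 1 →J2  (TF TF1: opposite of bond 0)
bond 3 →I1  (J2 needs exactly one f-in)

b0 stroke at TF1
b1 stroke at J2
b2 stroke at J2
b3 stroke at I1
b4 stroke at J3
b5 stroke at J1
b6 stroke at I2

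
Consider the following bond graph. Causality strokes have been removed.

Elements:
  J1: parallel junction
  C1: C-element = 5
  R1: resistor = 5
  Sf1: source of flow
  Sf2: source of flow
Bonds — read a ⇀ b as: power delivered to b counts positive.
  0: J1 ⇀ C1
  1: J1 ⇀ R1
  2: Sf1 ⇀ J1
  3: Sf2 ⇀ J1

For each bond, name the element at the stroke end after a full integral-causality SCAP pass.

b0 |J1
b1 |R1
b2 |Sf1
b3 |Sf2

b2 |Sf1  (Sf1 (Sf) sets flow on bond)
b3 |Sf2  (Sf2: flow source, stroke at near end)
b0 |J1  (prefer integral on C1)
b1 |R1  (J1 effort already set via bond 0)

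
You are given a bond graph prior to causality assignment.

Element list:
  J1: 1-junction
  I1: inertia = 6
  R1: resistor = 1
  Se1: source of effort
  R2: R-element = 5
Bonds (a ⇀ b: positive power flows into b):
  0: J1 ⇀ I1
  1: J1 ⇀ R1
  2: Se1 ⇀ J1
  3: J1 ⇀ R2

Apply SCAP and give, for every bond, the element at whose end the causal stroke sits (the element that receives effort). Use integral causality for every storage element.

b2 stroke at J1  (source Se1 imposes e)
b0 stroke at I1  (prefer integral on I1)
b1 stroke at J1  (common-f at J1 fixed by 0)
b3 stroke at J1  (J1 flow already set via bond 0)

#0 stroke→I1
#1 stroke→J1
#2 stroke→J1
#3 stroke→J1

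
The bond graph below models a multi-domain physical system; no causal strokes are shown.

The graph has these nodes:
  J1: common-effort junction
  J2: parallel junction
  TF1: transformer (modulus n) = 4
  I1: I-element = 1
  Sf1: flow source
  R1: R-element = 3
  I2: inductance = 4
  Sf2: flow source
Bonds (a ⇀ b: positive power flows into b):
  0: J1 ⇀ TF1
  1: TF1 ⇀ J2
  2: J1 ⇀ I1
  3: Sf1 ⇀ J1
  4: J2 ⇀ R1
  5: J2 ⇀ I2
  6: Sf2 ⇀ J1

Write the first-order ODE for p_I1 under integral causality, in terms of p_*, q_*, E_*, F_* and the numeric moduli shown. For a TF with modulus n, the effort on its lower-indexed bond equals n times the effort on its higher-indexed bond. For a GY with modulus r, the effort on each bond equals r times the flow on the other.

dp_I1/dt = 48*F_Sf1 + 48*F_Sf2 - 48*p_I1 - 3*p_I2

#3 stroke→Sf1  (Sf1: flow source, stroke at near end)
#6 stroke→Sf2  (source Sf2 imposes f)
#2 stroke→I1  (I1 integral (f out))
#0 stroke→J1  (only one effort-in slot at J1)
#1 stroke→TF1  (through TF1, causality passes straight; one stroke at TF1)
#5 stroke→I2  (I2 outputs flow p/I2)
#4 stroke→J2  (closing 0-jn rule on J2)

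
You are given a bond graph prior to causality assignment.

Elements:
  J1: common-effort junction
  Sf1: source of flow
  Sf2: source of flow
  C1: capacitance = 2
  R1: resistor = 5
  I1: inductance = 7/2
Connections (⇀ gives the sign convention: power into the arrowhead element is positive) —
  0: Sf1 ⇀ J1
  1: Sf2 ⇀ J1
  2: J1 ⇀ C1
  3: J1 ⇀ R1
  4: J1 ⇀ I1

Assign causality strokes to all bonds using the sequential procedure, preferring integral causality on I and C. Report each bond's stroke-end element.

#0 |Sf1
#1 |Sf2
#2 |J1
#3 |R1
#4 |I1

β0 |Sf1  (Sf1 (Sf) sets flow on bond)
β1 |Sf2  (Sf2: flow source, stroke at near end)
β2 |J1  (C1 outputs effort q/C1)
β3 |R1  (0-jn J1 has e-setter on 2)
β4 |I1  (J1: bond 2 brought effort, rest push out)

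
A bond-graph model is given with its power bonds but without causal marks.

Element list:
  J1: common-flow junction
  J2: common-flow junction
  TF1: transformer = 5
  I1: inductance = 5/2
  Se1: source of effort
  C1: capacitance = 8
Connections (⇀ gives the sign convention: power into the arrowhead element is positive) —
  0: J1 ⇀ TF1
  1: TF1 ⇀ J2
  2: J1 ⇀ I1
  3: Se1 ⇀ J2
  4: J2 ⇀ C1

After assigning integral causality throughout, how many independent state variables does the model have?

#3 stroke at J2  (source Se1 imposes e)
#2 stroke at I1  (I1 outputs flow p/I1)
#0 stroke at J1  (1-jn J1 has f-setter on 2)
#1 stroke at TF1  (TF1 one-in-one-out from 0)
#4 stroke at J2  (1-jn J2 has f-setter on 1)

2  (C1, I1 all integral)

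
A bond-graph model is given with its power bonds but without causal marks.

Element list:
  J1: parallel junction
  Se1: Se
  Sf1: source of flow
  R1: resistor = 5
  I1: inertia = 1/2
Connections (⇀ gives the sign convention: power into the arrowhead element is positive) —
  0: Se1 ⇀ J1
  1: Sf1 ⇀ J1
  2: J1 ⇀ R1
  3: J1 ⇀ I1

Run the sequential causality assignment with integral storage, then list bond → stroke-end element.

b0 |J1
b1 |Sf1
b2 |R1
b3 |I1

b0 |J1  (Se1 fixes effort; stroke away)
b1 |Sf1  (Sf1 fixes flow; stroke at Sf1)
b2 |R1  (J1 effort already set via bond 0)
b3 |I1  (J1 effort already set via bond 0)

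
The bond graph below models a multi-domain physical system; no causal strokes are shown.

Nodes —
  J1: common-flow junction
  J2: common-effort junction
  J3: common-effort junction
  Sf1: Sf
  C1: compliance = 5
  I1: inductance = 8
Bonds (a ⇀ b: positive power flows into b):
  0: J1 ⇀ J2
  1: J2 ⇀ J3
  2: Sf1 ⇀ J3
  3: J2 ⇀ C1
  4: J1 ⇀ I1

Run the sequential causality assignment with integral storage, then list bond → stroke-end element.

β0 stroke→J1
β1 stroke→J3
β2 stroke→Sf1
β3 stroke→J2
β4 stroke→I1

b2 →Sf1  (Sf1 fixes flow; stroke at Sf1)
b1 →J3  (closing 0-jn rule on J3)
b3 →J2  (C1 outputs effort q/C1)
b0 →J1  (common-e at J2 fixed by 3)
b4 →I1  (closing 1-jn rule on J1)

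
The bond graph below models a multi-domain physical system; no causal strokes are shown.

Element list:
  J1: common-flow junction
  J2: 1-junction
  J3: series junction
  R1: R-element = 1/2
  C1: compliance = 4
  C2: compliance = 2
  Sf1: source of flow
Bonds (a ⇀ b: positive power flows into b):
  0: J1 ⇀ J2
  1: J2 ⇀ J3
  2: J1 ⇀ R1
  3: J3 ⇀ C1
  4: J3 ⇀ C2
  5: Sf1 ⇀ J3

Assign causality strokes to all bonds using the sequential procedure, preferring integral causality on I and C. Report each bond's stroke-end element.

#0 stroke at J2
#1 stroke at J3
#2 stroke at J1
#3 stroke at J3
#4 stroke at J3
#5 stroke at Sf1

β5 →Sf1  (Sf1 fixes flow; stroke at Sf1)
β1 →J3  (J3 flow already set via bond 5)
β3 →J3  (J3 flow already set via bond 5)
β4 →J3  (1-jn J3 has f-setter on 5)
β0 →J2  (J2: bond 1 brought flow, rest push out)
β2 →J1  (common-f at J1 fixed by 0)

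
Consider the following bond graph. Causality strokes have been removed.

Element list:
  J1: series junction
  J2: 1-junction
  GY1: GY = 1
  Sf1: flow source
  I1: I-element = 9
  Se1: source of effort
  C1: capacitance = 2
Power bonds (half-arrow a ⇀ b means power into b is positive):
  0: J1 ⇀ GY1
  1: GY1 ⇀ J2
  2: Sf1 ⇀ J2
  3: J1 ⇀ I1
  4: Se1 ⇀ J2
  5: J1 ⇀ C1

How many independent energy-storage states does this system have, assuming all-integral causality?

2  (C1, I1 all integral)

bond 2 stroke→Sf1  (Sf1 (Sf) sets flow on bond)
bond 4 stroke→J2  (Se1 fixes effort; stroke away)
bond 1 stroke→J2  (J2: bond 2 brought flow, rest push out)
bond 0 stroke→J1  (GY1: gyrator matches bond 1)
bond 3 stroke→I1  (I1 integral (f out))
bond 5 stroke→J1  (J1: bond 3 brought flow, rest push out)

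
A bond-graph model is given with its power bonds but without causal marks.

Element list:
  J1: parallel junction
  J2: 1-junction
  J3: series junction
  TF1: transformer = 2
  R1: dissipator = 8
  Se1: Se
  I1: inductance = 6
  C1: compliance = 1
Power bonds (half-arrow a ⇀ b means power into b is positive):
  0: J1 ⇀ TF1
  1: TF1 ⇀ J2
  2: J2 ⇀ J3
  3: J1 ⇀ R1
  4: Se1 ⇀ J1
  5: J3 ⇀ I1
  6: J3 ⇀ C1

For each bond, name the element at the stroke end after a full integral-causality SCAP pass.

β0 →TF1
β1 →J2
β2 →J3
β3 →R1
β4 →J1
β5 →I1
β6 →J3

β4 →J1  (source Se1 imposes e)
β0 →TF1  (J1: bond 4 brought effort, rest push out)
β3 →R1  (0-jn J1 has e-setter on 4)
β1 →J2  (TF TF1: opposite of bond 0)
β2 →J3  (closing 1-jn rule on J2)
β5 →I1  (I1 outputs flow p/I1)
β6 →J3  (J3 flow already set via bond 5)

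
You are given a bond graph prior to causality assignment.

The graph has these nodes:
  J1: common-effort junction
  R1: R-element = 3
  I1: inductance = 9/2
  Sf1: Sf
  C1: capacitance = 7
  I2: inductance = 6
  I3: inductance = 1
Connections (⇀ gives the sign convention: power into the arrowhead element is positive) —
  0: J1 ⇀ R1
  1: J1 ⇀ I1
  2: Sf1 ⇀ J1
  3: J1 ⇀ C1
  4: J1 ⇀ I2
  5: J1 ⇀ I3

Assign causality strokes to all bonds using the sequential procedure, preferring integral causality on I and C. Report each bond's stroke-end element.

#2 stroke→Sf1  (Sf1 (Sf) sets flow on bond)
#1 stroke→I1  (I1 integral (f out))
#3 stroke→J1  (C1 integral (e out))
#0 stroke→R1  (J1 effort already set via bond 3)
#4 stroke→I2  (J1 effort already set via bond 3)
#5 stroke→I3  (J1: bond 3 brought effort, rest push out)

b0 |R1
b1 |I1
b2 |Sf1
b3 |J1
b4 |I2
b5 |I3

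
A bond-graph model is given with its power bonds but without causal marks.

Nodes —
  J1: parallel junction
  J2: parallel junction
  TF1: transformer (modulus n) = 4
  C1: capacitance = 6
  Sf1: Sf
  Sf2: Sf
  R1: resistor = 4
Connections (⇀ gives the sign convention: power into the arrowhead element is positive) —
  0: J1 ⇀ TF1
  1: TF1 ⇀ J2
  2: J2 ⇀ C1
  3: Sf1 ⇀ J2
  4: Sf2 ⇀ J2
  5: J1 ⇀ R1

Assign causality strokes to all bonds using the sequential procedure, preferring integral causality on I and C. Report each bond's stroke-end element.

β0 stroke→J1
β1 stroke→TF1
β2 stroke→J2
β3 stroke→Sf1
β4 stroke→Sf2
β5 stroke→R1

#3 |Sf1  (source Sf1 imposes f)
#4 |Sf2  (Sf2 (Sf) sets flow on bond)
#2 |J2  (C1: C, integral causality)
#1 |TF1  (J2: bond 2 brought effort, rest push out)
#0 |J1  (TF1 one-in-one-out from 1)
#5 |R1  (J1 effort already set via bond 0)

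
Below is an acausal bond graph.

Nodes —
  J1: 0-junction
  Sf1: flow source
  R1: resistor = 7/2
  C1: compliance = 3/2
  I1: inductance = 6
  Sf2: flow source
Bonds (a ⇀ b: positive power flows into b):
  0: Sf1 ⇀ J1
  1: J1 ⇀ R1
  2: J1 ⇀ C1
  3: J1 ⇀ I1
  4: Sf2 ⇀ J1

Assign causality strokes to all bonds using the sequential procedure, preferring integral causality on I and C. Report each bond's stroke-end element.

bond 0 stroke→Sf1  (Sf1: flow source, stroke at near end)
bond 4 stroke→Sf2  (Sf2 (Sf) sets flow on bond)
bond 2 stroke→J1  (C1: C, integral causality)
bond 1 stroke→R1  (0-jn J1 has e-setter on 2)
bond 3 stroke→I1  (J1: bond 2 brought effort, rest push out)

β0 stroke→Sf1
β1 stroke→R1
β2 stroke→J1
β3 stroke→I1
β4 stroke→Sf2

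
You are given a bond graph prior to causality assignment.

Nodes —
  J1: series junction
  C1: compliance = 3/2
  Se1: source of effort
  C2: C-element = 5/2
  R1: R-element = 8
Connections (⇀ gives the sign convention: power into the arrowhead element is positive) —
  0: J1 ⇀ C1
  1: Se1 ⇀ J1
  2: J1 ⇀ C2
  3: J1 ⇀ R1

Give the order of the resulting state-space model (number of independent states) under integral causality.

b1 stroke at J1  (source Se1 imposes e)
b0 stroke at J1  (C1 outputs effort q/C1)
b2 stroke at J1  (C2 integral (e out))
b3 stroke at R1  (closing 1-jn rule on J1)

2  (C1, C2 all integral)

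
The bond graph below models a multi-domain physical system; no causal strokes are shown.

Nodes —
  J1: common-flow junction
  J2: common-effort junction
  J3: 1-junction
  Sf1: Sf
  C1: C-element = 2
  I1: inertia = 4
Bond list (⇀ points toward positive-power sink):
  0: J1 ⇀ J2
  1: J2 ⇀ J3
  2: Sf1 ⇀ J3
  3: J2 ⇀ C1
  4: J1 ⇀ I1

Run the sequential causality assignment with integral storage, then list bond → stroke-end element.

β2 →Sf1  (Sf1: flow source, stroke at near end)
β1 →J3  (J3 flow already set via bond 2)
β3 →J2  (C1 integral (e out))
β0 →J1  (common-e at J2 fixed by 3)
β4 →I1  (only one flow-in slot at J1)

#0 stroke at J1
#1 stroke at J3
#2 stroke at Sf1
#3 stroke at J2
#4 stroke at I1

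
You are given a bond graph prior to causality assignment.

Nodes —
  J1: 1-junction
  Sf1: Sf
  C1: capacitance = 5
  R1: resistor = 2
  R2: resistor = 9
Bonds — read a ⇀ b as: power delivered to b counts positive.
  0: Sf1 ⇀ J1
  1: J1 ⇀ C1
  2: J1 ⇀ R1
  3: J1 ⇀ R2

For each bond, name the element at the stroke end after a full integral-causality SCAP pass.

β0 →Sf1
β1 →J1
β2 →J1
β3 →J1

β0 →Sf1  (source Sf1 imposes f)
β1 →J1  (common-f at J1 fixed by 0)
β2 →J1  (1-jn J1 has f-setter on 0)
β3 →J1  (J1: bond 0 brought flow, rest push out)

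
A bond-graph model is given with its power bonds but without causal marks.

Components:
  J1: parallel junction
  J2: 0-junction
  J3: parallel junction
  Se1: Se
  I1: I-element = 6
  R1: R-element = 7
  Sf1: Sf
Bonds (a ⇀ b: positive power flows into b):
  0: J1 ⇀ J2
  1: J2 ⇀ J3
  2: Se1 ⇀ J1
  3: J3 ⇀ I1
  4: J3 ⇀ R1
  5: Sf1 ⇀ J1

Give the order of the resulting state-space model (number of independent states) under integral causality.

1  (I1 all integral)

b2 stroke at J1  (Se1 (Se) sets effort on bond)
b5 stroke at Sf1  (Sf1 (Sf) sets flow on bond)
b0 stroke at J2  (J1: bond 2 brought effort, rest push out)
b1 stroke at J3  (0-jn J2 has e-setter on 0)
b3 stroke at I1  (J3: bond 1 brought effort, rest push out)
b4 stroke at R1  (0-jn J3 has e-setter on 1)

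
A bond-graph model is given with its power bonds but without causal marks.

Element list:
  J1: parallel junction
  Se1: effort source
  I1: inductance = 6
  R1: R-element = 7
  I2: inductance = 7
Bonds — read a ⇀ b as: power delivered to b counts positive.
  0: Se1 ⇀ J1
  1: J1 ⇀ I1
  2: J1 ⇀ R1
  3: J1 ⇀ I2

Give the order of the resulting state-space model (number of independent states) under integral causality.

2  (I1, I2 all integral)

bond 0 →J1  (Se1: effort source, stroke at far end)
bond 1 →I1  (0-jn J1 has e-setter on 0)
bond 2 →R1  (J1: bond 0 brought effort, rest push out)
bond 3 →I2  (J1: bond 0 brought effort, rest push out)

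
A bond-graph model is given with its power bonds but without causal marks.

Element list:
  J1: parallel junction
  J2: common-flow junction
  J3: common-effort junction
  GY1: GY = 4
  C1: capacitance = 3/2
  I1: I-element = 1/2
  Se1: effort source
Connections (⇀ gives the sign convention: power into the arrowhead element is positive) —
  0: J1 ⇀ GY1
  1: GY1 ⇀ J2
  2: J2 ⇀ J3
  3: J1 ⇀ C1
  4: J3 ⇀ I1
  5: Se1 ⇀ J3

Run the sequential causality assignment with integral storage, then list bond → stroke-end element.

b5 →J3  (Se1 fixes effort; stroke away)
b2 →J2  (J3 effort already set via bond 5)
b4 →I1  (common-e at J3 fixed by 5)
b1 →GY1  (closing 1-jn rule on J2)
b0 →GY1  (GY1 both-in/both-out from 1)
b3 →J1  (J1 needs exactly one e-in)

#0 stroke→GY1
#1 stroke→GY1
#2 stroke→J2
#3 stroke→J1
#4 stroke→I1
#5 stroke→J3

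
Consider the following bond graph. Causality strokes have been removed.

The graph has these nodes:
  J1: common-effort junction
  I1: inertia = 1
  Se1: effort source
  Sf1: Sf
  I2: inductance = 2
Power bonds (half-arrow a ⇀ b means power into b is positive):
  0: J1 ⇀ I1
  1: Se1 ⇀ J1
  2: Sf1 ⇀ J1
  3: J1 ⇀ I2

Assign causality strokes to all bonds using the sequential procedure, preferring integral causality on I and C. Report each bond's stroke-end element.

bond 0 stroke→I1
bond 1 stroke→J1
bond 2 stroke→Sf1
bond 3 stroke→I2

b1 stroke at J1  (Se1 fixes effort; stroke away)
b2 stroke at Sf1  (Sf1 (Sf) sets flow on bond)
b0 stroke at I1  (common-e at J1 fixed by 1)
b3 stroke at I2  (J1: bond 1 brought effort, rest push out)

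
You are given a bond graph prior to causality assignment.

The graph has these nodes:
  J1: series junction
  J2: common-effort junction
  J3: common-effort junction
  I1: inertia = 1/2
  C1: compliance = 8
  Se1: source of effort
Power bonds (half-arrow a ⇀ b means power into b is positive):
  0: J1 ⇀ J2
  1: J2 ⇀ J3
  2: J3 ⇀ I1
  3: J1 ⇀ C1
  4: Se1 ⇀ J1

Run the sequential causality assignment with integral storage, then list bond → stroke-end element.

bond 0 stroke→J2
bond 1 stroke→J3
bond 2 stroke→I1
bond 3 stroke→J1
bond 4 stroke→J1

bond 4 stroke→J1  (Se1: effort source, stroke at far end)
bond 2 stroke→I1  (I1 integral (f out))
bond 1 stroke→J3  (only one effort-in slot at J3)
bond 0 stroke→J2  (J2 needs exactly one e-in)
bond 3 stroke→J1  (common-f at J1 fixed by 0)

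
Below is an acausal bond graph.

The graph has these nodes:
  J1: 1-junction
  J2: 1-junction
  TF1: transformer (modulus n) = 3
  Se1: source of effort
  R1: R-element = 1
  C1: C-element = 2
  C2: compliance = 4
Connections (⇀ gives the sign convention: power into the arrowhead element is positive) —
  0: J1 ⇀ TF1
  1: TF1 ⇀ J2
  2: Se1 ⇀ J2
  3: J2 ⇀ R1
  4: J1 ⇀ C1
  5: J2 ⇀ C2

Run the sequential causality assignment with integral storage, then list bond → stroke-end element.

β2 stroke→J2  (Se1: effort source, stroke at far end)
β4 stroke→J1  (C1: C, integral causality)
β0 stroke→TF1  (J1: last free bond brings flow in)
β1 stroke→J2  (TF1 one-in-one-out from 0)
β5 stroke→J2  (prefer integral on C2)
β3 stroke→R1  (closing 1-jn rule on J2)

b0 stroke at TF1
b1 stroke at J2
b2 stroke at J2
b3 stroke at R1
b4 stroke at J1
b5 stroke at J2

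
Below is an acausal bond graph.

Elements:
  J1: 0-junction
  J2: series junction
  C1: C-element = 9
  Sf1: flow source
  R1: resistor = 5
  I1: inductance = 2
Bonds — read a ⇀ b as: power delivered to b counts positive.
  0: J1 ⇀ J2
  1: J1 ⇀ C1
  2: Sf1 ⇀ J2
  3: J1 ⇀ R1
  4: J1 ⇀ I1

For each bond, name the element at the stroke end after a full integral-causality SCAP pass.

b2 →Sf1  (Sf1: flow source, stroke at near end)
b0 →J2  (common-f at J2 fixed by 2)
b1 →J1  (C1: C, integral causality)
b3 →R1  (0-jn J1 has e-setter on 1)
b4 →I1  (J1: bond 1 brought effort, rest push out)

bond 0 →J2
bond 1 →J1
bond 2 →Sf1
bond 3 →R1
bond 4 →I1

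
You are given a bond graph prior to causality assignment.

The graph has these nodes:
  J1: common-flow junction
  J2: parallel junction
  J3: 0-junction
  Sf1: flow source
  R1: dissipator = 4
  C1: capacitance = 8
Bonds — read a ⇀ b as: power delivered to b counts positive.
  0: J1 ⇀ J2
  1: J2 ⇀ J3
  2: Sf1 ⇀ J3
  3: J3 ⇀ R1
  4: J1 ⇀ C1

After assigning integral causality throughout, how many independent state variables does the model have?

bond 2 stroke at Sf1  (source Sf1 imposes f)
bond 4 stroke at J1  (C1: C, integral causality)
bond 0 stroke at J2  (J1: last free bond brings flow in)
bond 1 stroke at J3  (0-jn J2 has e-setter on 0)
bond 3 stroke at R1  (0-jn J3 has e-setter on 1)

1  (C1 all integral)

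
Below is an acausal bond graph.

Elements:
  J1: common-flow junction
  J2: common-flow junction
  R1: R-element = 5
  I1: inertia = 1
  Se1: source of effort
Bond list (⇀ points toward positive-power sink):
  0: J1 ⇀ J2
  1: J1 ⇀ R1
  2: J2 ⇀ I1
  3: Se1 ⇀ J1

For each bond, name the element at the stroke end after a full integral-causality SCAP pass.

β0 →J2
β1 →J1
β2 →I1
β3 →J1

bond 3 stroke at J1  (Se1 (Se) sets effort on bond)
bond 2 stroke at I1  (I1 outputs flow p/I1)
bond 0 stroke at J2  (1-jn J2 has f-setter on 2)
bond 1 stroke at J1  (common-f at J1 fixed by 0)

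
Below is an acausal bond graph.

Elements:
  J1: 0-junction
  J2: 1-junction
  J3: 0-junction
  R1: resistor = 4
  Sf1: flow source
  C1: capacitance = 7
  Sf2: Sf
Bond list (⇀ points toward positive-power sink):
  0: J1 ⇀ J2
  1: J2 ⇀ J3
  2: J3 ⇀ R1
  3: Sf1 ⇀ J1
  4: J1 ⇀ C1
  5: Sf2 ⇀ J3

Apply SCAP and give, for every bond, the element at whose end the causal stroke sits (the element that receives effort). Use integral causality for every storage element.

#3 |Sf1  (Sf1 fixes flow; stroke at Sf1)
#5 |Sf2  (Sf2 fixes flow; stroke at Sf2)
#4 |J1  (C1: C, integral causality)
#0 |J2  (0-jn J1 has e-setter on 4)
#1 |J3  (J2 needs exactly one f-in)
#2 |R1  (J3 effort already set via bond 1)

β0 stroke at J2
β1 stroke at J3
β2 stroke at R1
β3 stroke at Sf1
β4 stroke at J1
β5 stroke at Sf2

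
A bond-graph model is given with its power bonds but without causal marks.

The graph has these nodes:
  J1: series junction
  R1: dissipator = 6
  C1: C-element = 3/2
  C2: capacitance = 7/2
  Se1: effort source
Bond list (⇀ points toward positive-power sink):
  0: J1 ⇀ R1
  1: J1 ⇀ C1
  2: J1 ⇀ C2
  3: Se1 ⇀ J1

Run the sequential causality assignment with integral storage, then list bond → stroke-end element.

#0 stroke at R1
#1 stroke at J1
#2 stroke at J1
#3 stroke at J1

#3 →J1  (Se1: effort source, stroke at far end)
#1 →J1  (prefer integral on C1)
#2 →J1  (C2 outputs effort q/C2)
#0 →R1  (only one flow-in slot at J1)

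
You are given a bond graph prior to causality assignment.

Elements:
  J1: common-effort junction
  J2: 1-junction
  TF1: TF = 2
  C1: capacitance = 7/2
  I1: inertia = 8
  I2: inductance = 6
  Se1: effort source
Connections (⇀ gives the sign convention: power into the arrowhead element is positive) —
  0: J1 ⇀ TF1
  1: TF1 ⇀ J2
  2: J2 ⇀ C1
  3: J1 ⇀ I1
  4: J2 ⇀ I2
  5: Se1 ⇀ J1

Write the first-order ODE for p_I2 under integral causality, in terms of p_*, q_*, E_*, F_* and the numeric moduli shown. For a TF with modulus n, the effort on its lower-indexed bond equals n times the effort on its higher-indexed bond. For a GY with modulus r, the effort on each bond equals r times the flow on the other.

b5 →J1  (Se1: effort source, stroke at far end)
b0 →TF1  (0-jn J1 has e-setter on 5)
b3 →I1  (0-jn J1 has e-setter on 5)
b1 →J2  (TF TF1: opposite of bond 0)
b2 →J2  (prefer integral on C1)
b4 →I2  (J2: last free bond brings flow in)

dp_I2/dt = E_Se1/2 - 2*q_C1/7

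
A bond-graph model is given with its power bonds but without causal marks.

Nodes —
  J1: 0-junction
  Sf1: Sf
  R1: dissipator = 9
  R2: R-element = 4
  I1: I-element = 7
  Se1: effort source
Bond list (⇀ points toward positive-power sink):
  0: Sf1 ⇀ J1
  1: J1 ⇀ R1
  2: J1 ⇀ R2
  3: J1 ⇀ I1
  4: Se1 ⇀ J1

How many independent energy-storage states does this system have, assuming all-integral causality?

b0 stroke→Sf1  (Sf1 (Sf) sets flow on bond)
b4 stroke→J1  (Se1 (Se) sets effort on bond)
b1 stroke→R1  (common-e at J1 fixed by 4)
b2 stroke→R2  (J1 effort already set via bond 4)
b3 stroke→I1  (common-e at J1 fixed by 4)

1  (I1 all integral)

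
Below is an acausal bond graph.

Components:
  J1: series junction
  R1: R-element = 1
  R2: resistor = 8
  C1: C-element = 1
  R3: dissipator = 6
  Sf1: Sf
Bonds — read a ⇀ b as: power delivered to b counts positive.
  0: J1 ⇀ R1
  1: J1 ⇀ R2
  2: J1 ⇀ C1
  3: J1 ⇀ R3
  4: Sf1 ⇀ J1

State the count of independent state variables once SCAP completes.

#4 stroke→Sf1  (Sf1 (Sf) sets flow on bond)
#0 stroke→J1  (1-jn J1 has f-setter on 4)
#1 stroke→J1  (1-jn J1 has f-setter on 4)
#2 stroke→J1  (J1 flow already set via bond 4)
#3 stroke→J1  (common-f at J1 fixed by 4)

1  (C1 all integral)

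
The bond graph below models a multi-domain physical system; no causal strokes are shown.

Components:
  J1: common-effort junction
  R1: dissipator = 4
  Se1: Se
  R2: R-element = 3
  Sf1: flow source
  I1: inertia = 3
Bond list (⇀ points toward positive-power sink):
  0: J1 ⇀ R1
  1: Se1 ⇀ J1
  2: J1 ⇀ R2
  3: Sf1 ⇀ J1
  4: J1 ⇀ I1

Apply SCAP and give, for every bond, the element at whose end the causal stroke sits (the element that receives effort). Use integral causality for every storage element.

bond 0 stroke→R1
bond 1 stroke→J1
bond 2 stroke→R2
bond 3 stroke→Sf1
bond 4 stroke→I1

b1 →J1  (source Se1 imposes e)
b3 →Sf1  (source Sf1 imposes f)
b0 →R1  (0-jn J1 has e-setter on 1)
b2 →R2  (0-jn J1 has e-setter on 1)
b4 →I1  (J1 effort already set via bond 1)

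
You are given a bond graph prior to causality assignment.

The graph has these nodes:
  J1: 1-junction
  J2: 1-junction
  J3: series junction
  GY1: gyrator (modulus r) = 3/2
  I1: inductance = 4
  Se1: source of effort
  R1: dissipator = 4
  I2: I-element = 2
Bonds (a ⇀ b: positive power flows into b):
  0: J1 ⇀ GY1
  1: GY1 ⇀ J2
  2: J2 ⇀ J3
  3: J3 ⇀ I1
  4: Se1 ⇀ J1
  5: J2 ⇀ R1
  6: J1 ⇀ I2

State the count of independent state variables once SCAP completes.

2  (I1, I2 all integral)

β4 stroke at J1  (Se1 (Se) sets effort on bond)
β3 stroke at I1  (I1 outputs flow p/I1)
β2 stroke at J3  (common-f at J3 fixed by 3)
β1 stroke at J2  (J2 flow already set via bond 2)
β5 stroke at J2  (J2 flow already set via bond 2)
β0 stroke at J1  (GY1: gyrator matches bond 1)
β6 stroke at I2  (J1 needs exactly one f-in)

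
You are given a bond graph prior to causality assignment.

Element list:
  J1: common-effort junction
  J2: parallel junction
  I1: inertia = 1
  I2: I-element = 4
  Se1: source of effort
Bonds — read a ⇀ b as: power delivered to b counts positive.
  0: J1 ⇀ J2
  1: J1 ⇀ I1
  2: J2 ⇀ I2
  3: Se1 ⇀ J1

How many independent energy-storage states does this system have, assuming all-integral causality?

2  (I1, I2 all integral)

bond 3 stroke→J1  (Se1 fixes effort; stroke away)
bond 0 stroke→J2  (common-e at J1 fixed by 3)
bond 1 stroke→I1  (J1: bond 3 brought effort, rest push out)
bond 2 stroke→I2  (J2 effort already set via bond 0)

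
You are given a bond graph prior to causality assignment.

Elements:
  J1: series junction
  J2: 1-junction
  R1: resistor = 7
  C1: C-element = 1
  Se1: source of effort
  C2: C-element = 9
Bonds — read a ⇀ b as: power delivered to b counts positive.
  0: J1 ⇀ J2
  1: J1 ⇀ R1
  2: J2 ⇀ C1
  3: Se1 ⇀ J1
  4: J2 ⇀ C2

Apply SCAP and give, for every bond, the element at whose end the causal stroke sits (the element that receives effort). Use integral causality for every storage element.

#3 |J1  (Se1 fixes effort; stroke away)
#2 |J2  (prefer integral on C1)
#4 |J2  (C2 outputs effort q/C2)
#0 |J1  (J2: last free bond brings flow in)
#1 |R1  (only one flow-in slot at J1)

#0 →J1
#1 →R1
#2 →J2
#3 →J1
#4 →J2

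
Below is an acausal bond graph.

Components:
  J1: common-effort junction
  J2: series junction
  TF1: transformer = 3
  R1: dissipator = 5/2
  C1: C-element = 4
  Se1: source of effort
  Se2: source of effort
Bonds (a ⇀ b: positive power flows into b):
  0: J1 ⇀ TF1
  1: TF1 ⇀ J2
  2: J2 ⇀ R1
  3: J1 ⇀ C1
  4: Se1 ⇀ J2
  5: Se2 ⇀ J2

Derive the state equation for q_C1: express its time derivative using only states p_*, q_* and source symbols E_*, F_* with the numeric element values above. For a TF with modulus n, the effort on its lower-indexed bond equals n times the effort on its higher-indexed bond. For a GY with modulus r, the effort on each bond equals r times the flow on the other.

dq_C1/dt = -2*E_Se1/15 - 2*E_Se2/15 - q_C1/90

bond 4 stroke at J2  (Se1 fixes effort; stroke away)
bond 5 stroke at J2  (Se2 (Se) sets effort on bond)
bond 3 stroke at J1  (C1 outputs effort q/C1)
bond 0 stroke at TF1  (J1: bond 3 brought effort, rest push out)
bond 1 stroke at J2  (TF TF1: opposite of bond 0)
bond 2 stroke at R1  (only one flow-in slot at J2)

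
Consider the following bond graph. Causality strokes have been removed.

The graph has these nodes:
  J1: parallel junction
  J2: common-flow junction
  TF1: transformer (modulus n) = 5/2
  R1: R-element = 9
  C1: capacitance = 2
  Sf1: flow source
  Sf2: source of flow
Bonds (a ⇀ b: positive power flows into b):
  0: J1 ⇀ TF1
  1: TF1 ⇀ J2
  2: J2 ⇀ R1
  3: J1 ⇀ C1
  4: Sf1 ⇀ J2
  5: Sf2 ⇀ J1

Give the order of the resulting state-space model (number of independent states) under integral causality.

#4 |Sf1  (source Sf1 imposes f)
#5 |Sf2  (Sf2 fixes flow; stroke at Sf2)
#1 |J2  (common-f at J2 fixed by 4)
#2 |J2  (1-jn J2 has f-setter on 4)
#0 |TF1  (through TF1, causality passes straight; one stroke at TF1)
#3 |J1  (closing 0-jn rule on J1)

1  (C1 all integral)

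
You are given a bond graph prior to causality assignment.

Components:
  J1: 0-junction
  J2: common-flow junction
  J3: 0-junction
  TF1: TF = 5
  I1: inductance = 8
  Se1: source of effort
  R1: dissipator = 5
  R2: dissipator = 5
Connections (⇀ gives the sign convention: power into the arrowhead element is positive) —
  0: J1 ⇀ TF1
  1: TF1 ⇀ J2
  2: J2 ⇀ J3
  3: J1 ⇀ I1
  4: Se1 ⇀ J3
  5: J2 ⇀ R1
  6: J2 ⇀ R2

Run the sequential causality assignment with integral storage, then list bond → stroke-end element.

#0 →J1
#1 →TF1
#2 →J2
#3 →I1
#4 →J3
#5 →J2
#6 →J2

#4 →J3  (Se1: effort source, stroke at far end)
#2 →J2  (0-jn J3 has e-setter on 4)
#3 →I1  (I1: I, integral causality)
#0 →J1  (closing 0-jn rule on J1)
#1 →TF1  (TF TF1: opposite of bond 0)
#5 →J2  (1-jn J2 has f-setter on 1)
#6 →J2  (common-f at J2 fixed by 1)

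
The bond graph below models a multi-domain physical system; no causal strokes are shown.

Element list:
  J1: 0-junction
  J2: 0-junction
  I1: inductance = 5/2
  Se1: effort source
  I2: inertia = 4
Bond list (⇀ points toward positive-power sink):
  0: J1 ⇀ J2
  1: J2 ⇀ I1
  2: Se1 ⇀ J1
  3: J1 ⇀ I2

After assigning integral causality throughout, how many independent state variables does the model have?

2  (I1, I2 all integral)

b2 →J1  (source Se1 imposes e)
b0 →J2  (0-jn J1 has e-setter on 2)
b3 →I2  (J1: bond 2 brought effort, rest push out)
b1 →I1  (J2 effort already set via bond 0)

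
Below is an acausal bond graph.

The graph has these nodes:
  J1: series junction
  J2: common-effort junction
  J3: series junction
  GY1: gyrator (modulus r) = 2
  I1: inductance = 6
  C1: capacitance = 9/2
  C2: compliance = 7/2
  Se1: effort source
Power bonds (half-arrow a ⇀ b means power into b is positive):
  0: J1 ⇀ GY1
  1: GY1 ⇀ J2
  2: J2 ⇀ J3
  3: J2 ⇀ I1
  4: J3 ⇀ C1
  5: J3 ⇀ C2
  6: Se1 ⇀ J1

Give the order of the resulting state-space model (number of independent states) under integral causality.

β6 |J1  (Se1 (Se) sets effort on bond)
β0 |GY1  (J1: last free bond brings flow in)
β1 |GY1  (GY1 both-in/both-out from 0)
β3 |I1  (I1 outputs flow p/I1)
β2 |J2  (J2: last free bond brings effort in)
β4 |J3  (1-jn J3 has f-setter on 2)
β5 |J3  (common-f at J3 fixed by 2)

3  (C1, C2, I1 all integral)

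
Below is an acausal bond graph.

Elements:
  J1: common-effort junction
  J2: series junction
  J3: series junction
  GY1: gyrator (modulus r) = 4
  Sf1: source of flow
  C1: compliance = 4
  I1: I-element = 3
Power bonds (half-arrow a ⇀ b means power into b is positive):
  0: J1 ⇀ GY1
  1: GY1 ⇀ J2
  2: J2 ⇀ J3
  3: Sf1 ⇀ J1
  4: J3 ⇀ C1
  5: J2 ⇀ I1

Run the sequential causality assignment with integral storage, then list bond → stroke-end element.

β3 →Sf1  (Sf1: flow source, stroke at near end)
β0 →J1  (J1 needs exactly one e-in)
β1 →J2  (through GY1, causality inverts; strokes same side of GY1)
β4 →J3  (prefer integral on C1)
β2 →J2  (closing 1-jn rule on J3)
β5 →I1  (J2: last free bond brings flow in)

b0 stroke at J1
b1 stroke at J2
b2 stroke at J2
b3 stroke at Sf1
b4 stroke at J3
b5 stroke at I1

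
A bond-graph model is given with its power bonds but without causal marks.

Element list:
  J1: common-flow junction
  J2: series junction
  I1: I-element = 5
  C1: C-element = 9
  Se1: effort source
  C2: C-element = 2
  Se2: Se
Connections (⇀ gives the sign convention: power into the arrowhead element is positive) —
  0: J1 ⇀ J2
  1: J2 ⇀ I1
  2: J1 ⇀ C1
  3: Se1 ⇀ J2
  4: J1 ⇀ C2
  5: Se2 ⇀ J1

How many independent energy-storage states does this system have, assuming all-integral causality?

bond 3 stroke at J2  (Se1: effort source, stroke at far end)
bond 5 stroke at J1  (Se2 fixes effort; stroke away)
bond 1 stroke at I1  (I1 integral (f out))
bond 0 stroke at J2  (J2: bond 1 brought flow, rest push out)
bond 2 stroke at J1  (J1: bond 0 brought flow, rest push out)
bond 4 stroke at J1  (J1: bond 0 brought flow, rest push out)

3  (C1, C2, I1 all integral)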